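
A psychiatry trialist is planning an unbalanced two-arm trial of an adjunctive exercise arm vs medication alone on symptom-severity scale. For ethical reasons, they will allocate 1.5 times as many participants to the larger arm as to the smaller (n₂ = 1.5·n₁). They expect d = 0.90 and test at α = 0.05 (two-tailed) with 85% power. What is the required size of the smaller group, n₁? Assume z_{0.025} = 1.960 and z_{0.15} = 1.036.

n₁ = 19

With allocation ratio k = n₂/n₁ = 1.5, Var(x̄₁−x̄₂) = σ²(1/n₁ + 1/(k·n₁)) = σ²·(k+1)/(k·n₁).
So n₁ = (1 + 1/k)·((z_{α/2} + z_β)/d)² = 1.667 × (2.996/0.90)².
n₁ = 1.667 × 11.08 = 18.5.
Round up: n₁ = 19, giving n₂ = ⌈1.5 × 19⌉ = ⌈28.5⌉ = 29.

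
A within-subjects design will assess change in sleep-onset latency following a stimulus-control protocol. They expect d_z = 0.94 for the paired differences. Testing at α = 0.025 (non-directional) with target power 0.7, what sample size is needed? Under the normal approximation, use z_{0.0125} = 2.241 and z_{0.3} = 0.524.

n = 9 pairs

For a paired (one-sample on differences) test: n = ((z_{α/2} + z_β) / d)².
z_{α/2} + z_β = 2.241 + 0.524 = 2.765.
n = (2.765 / 0.94)² = 2.941² = 8.65.
Round up.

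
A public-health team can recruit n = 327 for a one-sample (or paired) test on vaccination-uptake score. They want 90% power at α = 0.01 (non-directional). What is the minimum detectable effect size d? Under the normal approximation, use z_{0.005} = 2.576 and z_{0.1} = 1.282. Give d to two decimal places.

For a single sample (or paired design) of n = 327: d_min = (z_{α/2} + z_β)/√n.
z-sum = 2.576 + 1.282 = 3.858.
d_min = 3.858 / √327 = 3.858 / 18.083 = 0.213.

d_min ≈ 0.21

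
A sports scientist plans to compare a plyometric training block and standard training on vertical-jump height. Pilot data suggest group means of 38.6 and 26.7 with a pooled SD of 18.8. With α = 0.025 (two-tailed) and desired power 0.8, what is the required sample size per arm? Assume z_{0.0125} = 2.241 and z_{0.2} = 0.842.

Cohen's d = |M₁ − M₂| / SD_pooled = |38.6 − 26.7| / 18.8 = 11.9 / 18.8 = 0.633.
For two independent groups with equal n: n = 2·((z_{α/2} + z_β) / d)².
z_{α/2} + z_β = 2.241 + 0.842 = 3.083.
n = 2 × (3.083 / 0.633)² = 2 × 4.870² = 2 × 23.72 = 47.4.
Round up to the next whole participant.

n = 48 per group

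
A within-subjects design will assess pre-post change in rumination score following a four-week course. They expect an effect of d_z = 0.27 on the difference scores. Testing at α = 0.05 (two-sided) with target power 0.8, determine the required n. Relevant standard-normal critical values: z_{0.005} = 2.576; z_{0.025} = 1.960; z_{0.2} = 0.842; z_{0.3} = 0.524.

n = 108 pairs

For a paired (one-sample on differences) test: n = ((z_{α/2} + z_β) / d)².
z_{α/2} + z_β = 1.960 + 0.842 = 2.802.
n = (2.802 / 0.27)² = 10.378² = 107.70.
Round up.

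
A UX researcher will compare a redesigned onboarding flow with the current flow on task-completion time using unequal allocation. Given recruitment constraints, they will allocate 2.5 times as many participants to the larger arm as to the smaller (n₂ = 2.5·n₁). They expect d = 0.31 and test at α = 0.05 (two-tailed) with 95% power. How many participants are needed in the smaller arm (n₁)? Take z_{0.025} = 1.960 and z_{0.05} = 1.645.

n₁ = 190

With allocation ratio k = n₂/n₁ = 2.5, Var(x̄₁−x̄₂) = σ²(1/n₁ + 1/(k·n₁)) = σ²·(k+1)/(k·n₁).
So n₁ = (1 + 1/k)·((z_{α/2} + z_β)/d)² = 1.400 × (3.605/0.31)².
n₁ = 1.400 × 135.23 = 189.3.
Round up: n₁ = 190, giving n₂ = 2.5 × 190 = 475.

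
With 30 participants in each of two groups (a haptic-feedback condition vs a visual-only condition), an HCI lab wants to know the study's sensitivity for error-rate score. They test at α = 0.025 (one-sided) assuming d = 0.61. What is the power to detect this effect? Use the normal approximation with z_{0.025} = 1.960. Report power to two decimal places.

For two equal groups, power = Φ(d·√(n/2) − z_{α}).
d·√(n/2) = 0.61 × √(30/2) = 0.61 × 3.873 = 2.363.
z_β = 2.363 − 1.960 = 0.403.
Power = Φ(0.403) = 0.656.

power ≈ 0.66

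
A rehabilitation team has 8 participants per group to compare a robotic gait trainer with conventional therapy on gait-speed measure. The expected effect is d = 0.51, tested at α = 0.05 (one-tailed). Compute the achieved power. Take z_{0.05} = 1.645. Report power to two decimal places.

power ≈ 0.27

For two equal groups, power = Φ(d·√(n/2) − z_{α}).
d·√(n/2) = 0.51 × √(8/2) = 0.51 × 2.000 = 1.020.
z_β = 1.020 − 1.645 = -0.625.
Power = Φ(-0.625) = 0.266.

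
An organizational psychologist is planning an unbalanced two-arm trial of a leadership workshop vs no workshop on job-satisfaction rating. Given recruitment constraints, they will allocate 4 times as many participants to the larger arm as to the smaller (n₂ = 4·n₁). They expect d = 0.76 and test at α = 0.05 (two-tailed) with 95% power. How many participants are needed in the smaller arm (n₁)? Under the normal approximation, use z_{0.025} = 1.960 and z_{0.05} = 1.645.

With allocation ratio k = n₂/n₁ = 4, Var(x̄₁−x̄₂) = σ²(1/n₁ + 1/(k·n₁)) = σ²·(k+1)/(k·n₁).
So n₁ = (1 + 1/k)·((z_{α/2} + z_β)/d)² = 1.250 × (3.605/0.76)².
n₁ = 1.250 × 22.50 = 28.1.
Round up: n₁ = 29, giving n₂ = 4 × 29 = 116.

n₁ = 29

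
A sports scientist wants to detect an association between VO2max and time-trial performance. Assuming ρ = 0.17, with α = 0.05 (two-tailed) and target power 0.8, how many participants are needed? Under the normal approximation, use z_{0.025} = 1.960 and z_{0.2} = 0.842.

Fisher's z: C = ½·ln((1+r)/(1−r)) = ½·ln(1.4096) = 0.1717.
n = ((z_{α/2} + z_β)/C)² + 3.
(1.960 + 0.842) / 0.1717 = 2.802 / 0.1717 = 16.319.
n = 16.319² + 3 = 266.32 + 3 = 269.3.
Round up.

n = 270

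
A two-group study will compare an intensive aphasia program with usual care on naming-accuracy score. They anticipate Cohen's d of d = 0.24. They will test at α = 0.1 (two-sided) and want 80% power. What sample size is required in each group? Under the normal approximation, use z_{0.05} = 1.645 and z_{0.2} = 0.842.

For two independent groups with equal n: n = 2·((z_{α/2} + z_β) / d)².
z_{α/2} + z_β = 1.645 + 0.842 = 2.487.
n = 2 × (2.487 / 0.24)² = 2 × 10.363² = 2 × 107.38 = 214.8.
Round up to the next whole participant.

n = 215 per group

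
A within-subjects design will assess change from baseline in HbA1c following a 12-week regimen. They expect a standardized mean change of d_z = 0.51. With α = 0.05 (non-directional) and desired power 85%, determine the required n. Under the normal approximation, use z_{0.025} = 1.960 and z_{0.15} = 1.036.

n = 35 pairs

For a paired (one-sample on differences) test: n = ((z_{α/2} + z_β) / d)².
z_{α/2} + z_β = 1.960 + 1.036 = 2.996.
n = (2.996 / 0.51)² = 5.875² = 34.51.
Round up.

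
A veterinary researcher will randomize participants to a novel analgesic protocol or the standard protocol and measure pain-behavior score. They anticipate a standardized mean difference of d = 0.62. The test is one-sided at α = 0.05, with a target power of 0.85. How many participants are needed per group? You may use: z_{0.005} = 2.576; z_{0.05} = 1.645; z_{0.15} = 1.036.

n = 38 per group

For two independent groups with equal n: n = 2·((z_{α} + z_β) / d)².
z_{α} + z_β = 1.645 + 1.036 = 2.681.
n = 2 × (2.681 / 0.62)² = 2 × 4.324² = 2 × 18.70 = 37.4.
Round up to the next whole participant.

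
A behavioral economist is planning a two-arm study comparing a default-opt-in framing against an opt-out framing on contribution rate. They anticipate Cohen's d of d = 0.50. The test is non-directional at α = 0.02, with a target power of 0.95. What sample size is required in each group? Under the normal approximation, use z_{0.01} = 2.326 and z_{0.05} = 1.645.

n = 127 per group

For two independent groups with equal n: n = 2·((z_{α/2} + z_β) / d)².
z_{α/2} + z_β = 2.326 + 1.645 = 3.971.
n = 2 × (3.971 / 0.50)² = 2 × 7.942² = 2 × 63.08 = 126.2.
Round up to the next whole participant.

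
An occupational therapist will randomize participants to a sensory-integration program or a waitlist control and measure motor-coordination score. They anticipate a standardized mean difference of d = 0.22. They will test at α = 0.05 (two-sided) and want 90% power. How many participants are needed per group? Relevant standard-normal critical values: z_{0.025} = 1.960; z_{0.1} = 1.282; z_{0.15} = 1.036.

For two independent groups with equal n: n = 2·((z_{α/2} + z_β) / d)².
z_{α/2} + z_β = 1.960 + 1.282 = 3.242.
n = 2 × (3.242 / 0.22)² = 2 × 14.736² = 2 × 217.16 = 434.3.
Round up to the next whole participant.

n = 435 per group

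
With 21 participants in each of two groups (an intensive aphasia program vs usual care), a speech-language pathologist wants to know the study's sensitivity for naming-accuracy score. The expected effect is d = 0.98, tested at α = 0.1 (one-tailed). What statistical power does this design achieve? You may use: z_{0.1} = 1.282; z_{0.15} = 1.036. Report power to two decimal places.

power ≈ 0.97

For two equal groups, power = Φ(d·√(n/2) − z_{α}).
d·√(n/2) = 0.98 × √(21/2) = 0.98 × 3.240 = 3.176.
z_β = 3.176 − 1.282 = 1.894.
Power = Φ(1.894) = 0.971.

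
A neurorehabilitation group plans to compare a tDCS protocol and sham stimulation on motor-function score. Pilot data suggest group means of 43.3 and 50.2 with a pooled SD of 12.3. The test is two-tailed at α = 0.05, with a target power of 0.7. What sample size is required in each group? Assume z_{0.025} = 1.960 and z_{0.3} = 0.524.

n = 40 per group

Cohen's d = |M₁ − M₂| / SD_pooled = |43.3 − 50.2| / 12.3 = 6.9 / 12.3 = 0.561.
For two independent groups with equal n: n = 2·((z_{α/2} + z_β) / d)².
z_{α/2} + z_β = 1.960 + 0.524 = 2.484.
n = 2 × (2.484 / 0.561)² = 2 × 4.428² = 2 × 19.61 = 39.2.
Round up to the next whole participant.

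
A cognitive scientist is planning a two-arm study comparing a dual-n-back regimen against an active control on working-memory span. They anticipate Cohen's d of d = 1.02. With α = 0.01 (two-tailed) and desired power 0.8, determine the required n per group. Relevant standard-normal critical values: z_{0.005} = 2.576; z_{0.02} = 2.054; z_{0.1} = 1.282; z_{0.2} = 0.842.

For two independent groups with equal n: n = 2·((z_{α/2} + z_β) / d)².
z_{α/2} + z_β = 2.576 + 0.842 = 3.418.
n = 2 × (3.418 / 1.02)² = 2 × 3.351² = 2 × 11.23 = 22.5.
Round up to the next whole participant.

n = 23 per group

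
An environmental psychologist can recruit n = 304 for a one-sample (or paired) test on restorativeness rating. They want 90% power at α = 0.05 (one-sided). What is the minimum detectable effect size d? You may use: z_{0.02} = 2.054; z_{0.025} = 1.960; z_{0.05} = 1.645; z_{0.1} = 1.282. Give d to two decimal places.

For a single sample (or paired design) of n = 304: d_min = (z_{α} + z_β)/√n.
z-sum = 1.645 + 1.282 = 2.927.
d_min = 2.927 / √304 = 2.927 / 17.436 = 0.168.

d_min ≈ 0.17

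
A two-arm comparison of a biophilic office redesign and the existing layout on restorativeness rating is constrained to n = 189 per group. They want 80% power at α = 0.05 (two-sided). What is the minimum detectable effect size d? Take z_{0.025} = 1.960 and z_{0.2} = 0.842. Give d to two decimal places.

For two independent groups of n = 189 each: d_min = (z_{α/2} + z_β)·√(2/n).
z-sum = 1.960 + 0.842 = 2.802.
d_min = 2.802 × √(2/189) = 2.802 × 0.1029 = 0.288.

d_min ≈ 0.29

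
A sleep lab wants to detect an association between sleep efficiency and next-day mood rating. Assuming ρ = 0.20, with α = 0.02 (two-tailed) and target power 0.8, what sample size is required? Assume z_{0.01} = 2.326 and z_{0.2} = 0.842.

Fisher's z: C = ½·ln((1+r)/(1−r)) = ½·ln(1.5000) = 0.2027.
n = ((z_{α/2} + z_β)/C)² + 3.
(2.326 + 0.842) / 0.2027 = 3.168 / 0.2027 = 15.629.
n = 15.629² + 3 = 244.27 + 3 = 247.3.
Round up.

n = 248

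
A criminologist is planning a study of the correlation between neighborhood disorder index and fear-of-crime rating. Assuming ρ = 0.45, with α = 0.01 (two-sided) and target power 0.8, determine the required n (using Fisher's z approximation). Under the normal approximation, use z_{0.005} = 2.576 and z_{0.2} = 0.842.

Fisher's z: C = ½·ln((1+r)/(1−r)) = ½·ln(2.6364) = 0.4847.
n = ((z_{α/2} + z_β)/C)² + 3.
(2.576 + 0.842) / 0.4847 = 3.418 / 0.4847 = 7.052.
n = 7.052² + 3 = 49.73 + 3 = 52.7.
Round up.

n = 53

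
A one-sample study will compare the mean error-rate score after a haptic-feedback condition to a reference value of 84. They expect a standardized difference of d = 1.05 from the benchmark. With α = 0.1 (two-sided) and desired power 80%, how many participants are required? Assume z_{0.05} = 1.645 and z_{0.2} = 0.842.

n = 6

For a one-sample test: n = ((z_{α/2} + z_β) / d)².
z_{α/2} + z_β = 1.645 + 0.842 = 2.487.
n = (2.487 / 1.05)² = 2.369² = 5.61.
Round up.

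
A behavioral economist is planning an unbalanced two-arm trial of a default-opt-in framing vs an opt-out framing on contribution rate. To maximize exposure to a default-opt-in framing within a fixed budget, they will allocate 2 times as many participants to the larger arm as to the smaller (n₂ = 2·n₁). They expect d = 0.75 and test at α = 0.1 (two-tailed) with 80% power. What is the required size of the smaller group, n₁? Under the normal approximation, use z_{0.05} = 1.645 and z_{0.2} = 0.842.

With allocation ratio k = n₂/n₁ = 2, Var(x̄₁−x̄₂) = σ²(1/n₁ + 1/(k·n₁)) = σ²·(k+1)/(k·n₁).
So n₁ = (1 + 1/k)·((z_{α/2} + z_β)/d)² = 1.500 × (2.487/0.75)².
n₁ = 1.500 × 11.00 = 16.5.
Round up: n₁ = 17, giving n₂ = 2 × 17 = 34.

n₁ = 17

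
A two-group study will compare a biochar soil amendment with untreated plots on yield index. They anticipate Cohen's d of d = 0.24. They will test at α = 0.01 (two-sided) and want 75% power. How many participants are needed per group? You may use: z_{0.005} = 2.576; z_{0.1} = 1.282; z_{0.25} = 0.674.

n = 367 per group

For two independent groups with equal n: n = 2·((z_{α/2} + z_β) / d)².
z_{α/2} + z_β = 2.576 + 0.674 = 3.250.
n = 2 × (3.250 / 0.24)² = 2 × 13.542² = 2 × 183.38 = 366.8.
Round up to the next whole participant.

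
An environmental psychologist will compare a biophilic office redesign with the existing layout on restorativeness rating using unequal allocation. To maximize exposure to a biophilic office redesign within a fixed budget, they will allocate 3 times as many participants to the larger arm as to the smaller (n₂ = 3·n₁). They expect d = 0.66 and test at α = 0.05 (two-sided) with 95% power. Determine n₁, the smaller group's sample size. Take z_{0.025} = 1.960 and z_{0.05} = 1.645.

With allocation ratio k = n₂/n₁ = 3, Var(x̄₁−x̄₂) = σ²(1/n₁ + 1/(k·n₁)) = σ²·(k+1)/(k·n₁).
So n₁ = (1 + 1/k)·((z_{α/2} + z_β)/d)² = 1.333 × (3.605/0.66)².
n₁ = 1.333 × 29.83 = 39.8.
Round up: n₁ = 40, giving n₂ = 3 × 40 = 120.

n₁ = 40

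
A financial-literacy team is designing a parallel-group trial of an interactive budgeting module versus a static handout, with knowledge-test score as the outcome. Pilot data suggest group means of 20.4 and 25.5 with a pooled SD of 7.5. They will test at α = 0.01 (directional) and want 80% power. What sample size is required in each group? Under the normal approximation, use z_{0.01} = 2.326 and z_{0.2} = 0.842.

Cohen's d = |M₁ − M₂| / SD_pooled = |20.4 − 25.5| / 7.5 = 5.1 / 7.5 = 0.680.
For two independent groups with equal n: n = 2·((z_{α} + z_β) / d)².
z_{α} + z_β = 2.326 + 0.842 = 3.168.
n = 2 × (3.168 / 0.680)² = 2 × 4.659² = 2 × 21.70 = 43.4.
Round up to the next whole participant.

n = 44 per group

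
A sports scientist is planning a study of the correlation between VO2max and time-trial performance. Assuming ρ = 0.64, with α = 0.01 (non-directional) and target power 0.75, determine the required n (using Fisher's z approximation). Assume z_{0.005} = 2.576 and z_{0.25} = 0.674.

Fisher's z: C = ½·ln((1+r)/(1−r)) = ½·ln(4.5556) = 0.7582.
n = ((z_{α/2} + z_β)/C)² + 3.
(2.576 + 0.674) / 0.7582 = 3.250 / 0.7582 = 4.286.
n = 4.286² + 3 = 18.37 + 3 = 21.4.
Round up.

n = 22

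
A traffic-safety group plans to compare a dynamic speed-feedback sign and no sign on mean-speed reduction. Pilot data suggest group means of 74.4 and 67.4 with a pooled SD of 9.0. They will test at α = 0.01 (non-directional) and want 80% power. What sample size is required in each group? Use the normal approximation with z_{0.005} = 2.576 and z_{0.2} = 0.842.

n = 39 per group

Cohen's d = |M₁ − M₂| / SD_pooled = |74.4 − 67.4| / 9.0 = 7.0 / 9.0 = 0.778.
For two independent groups with equal n: n = 2·((z_{α/2} + z_β) / d)².
z_{α/2} + z_β = 2.576 + 0.842 = 3.418.
n = 2 × (3.418 / 0.778)² = 2 × 4.393² = 2 × 19.30 = 38.6.
Round up to the next whole participant.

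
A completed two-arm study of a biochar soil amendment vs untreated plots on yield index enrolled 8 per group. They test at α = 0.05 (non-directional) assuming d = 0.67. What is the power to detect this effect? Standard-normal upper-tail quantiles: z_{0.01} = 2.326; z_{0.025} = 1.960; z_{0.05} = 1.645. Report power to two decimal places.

power ≈ 0.27

For two equal groups, power = Φ(d·√(n/2) − z_{α/2}).
d·√(n/2) = 0.67 × √(8/2) = 0.67 × 2.000 = 1.340.
z_β = 1.340 − 1.960 = -0.620.
Power = Φ(-0.620) = 0.268.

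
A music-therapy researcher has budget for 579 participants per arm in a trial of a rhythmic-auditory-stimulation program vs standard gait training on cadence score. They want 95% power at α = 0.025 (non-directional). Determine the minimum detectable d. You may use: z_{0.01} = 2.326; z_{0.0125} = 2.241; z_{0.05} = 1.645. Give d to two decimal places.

d_min ≈ 0.23

For two independent groups of n = 579 each: d_min = (z_{α/2} + z_β)·√(2/n).
z-sum = 2.241 + 1.645 = 3.886.
d_min = 3.886 × √(2/579) = 3.886 × 0.0588 = 0.228.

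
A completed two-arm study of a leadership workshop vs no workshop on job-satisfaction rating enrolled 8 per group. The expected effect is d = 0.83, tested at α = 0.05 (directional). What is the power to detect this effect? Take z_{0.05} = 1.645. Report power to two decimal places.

power ≈ 0.51

For two equal groups, power = Φ(d·√(n/2) − z_{α}).
d·√(n/2) = 0.83 × √(8/2) = 0.83 × 2.000 = 1.660.
z_β = 1.660 − 1.645 = 0.015.
Power = Φ(0.015) = 0.506.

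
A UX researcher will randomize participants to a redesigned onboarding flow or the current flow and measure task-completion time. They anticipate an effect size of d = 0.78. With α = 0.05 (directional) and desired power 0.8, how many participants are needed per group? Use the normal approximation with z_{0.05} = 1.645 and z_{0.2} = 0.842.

n = 21 per group

For two independent groups with equal n: n = 2·((z_{α} + z_β) / d)².
z_{α} + z_β = 1.645 + 0.842 = 2.487.
n = 2 × (2.487 / 0.78)² = 2 × 3.188² = 2 × 10.17 = 20.3.
Round up to the next whole participant.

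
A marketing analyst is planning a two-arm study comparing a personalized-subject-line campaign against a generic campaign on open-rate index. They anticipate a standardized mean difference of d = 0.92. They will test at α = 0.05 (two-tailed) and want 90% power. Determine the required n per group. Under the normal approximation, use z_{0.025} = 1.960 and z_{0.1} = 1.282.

n = 25 per group

For two independent groups with equal n: n = 2·((z_{α/2} + z_β) / d)².
z_{α/2} + z_β = 1.960 + 1.282 = 3.242.
n = 2 × (3.242 / 0.92)² = 2 × 3.524² = 2 × 12.42 = 24.8.
Round up to the next whole participant.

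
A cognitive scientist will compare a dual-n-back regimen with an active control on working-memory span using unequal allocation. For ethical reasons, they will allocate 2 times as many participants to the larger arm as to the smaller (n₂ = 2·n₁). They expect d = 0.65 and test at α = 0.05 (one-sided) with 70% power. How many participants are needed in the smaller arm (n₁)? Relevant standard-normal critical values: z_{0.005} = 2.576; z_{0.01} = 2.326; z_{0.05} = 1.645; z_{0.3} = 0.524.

n₁ = 17

With allocation ratio k = n₂/n₁ = 2, Var(x̄₁−x̄₂) = σ²(1/n₁ + 1/(k·n₁)) = σ²·(k+1)/(k·n₁).
So n₁ = (1 + 1/k)·((z_{α} + z_β)/d)² = 1.500 × (2.169/0.65)².
n₁ = 1.500 × 11.14 = 16.7.
Round up: n₁ = 17, giving n₂ = 2 × 17 = 34.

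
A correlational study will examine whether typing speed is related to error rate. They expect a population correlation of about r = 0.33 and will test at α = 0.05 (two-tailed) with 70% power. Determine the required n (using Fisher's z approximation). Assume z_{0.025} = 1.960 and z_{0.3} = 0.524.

n = 56

Fisher's z: C = ½·ln((1+r)/(1−r)) = ½·ln(1.9851) = 0.3428.
n = ((z_{α/2} + z_β)/C)² + 3.
(1.960 + 0.524) / 0.3428 = 2.484 / 0.3428 = 7.246.
n = 7.246² + 3 = 52.51 + 3 = 55.5.
Round up.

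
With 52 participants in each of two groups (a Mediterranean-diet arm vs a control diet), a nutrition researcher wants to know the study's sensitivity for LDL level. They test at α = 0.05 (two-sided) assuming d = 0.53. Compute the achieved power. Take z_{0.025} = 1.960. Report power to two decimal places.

For two equal groups, power = Φ(d·√(n/2) − z_{α/2}).
d·√(n/2) = 0.53 × √(52/2) = 0.53 × 5.099 = 2.702.
z_β = 2.702 − 1.960 = 0.742.
Power = Φ(0.742) = 0.771.

power ≈ 0.77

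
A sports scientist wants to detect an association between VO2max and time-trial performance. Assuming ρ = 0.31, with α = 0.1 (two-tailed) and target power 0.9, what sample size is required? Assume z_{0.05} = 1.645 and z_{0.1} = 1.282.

n = 87

Fisher's z: C = ½·ln((1+r)/(1−r)) = ½·ln(1.8986) = 0.3205.
n = ((z_{α/2} + z_β)/C)² + 3.
(1.645 + 1.282) / 0.3205 = 2.927 / 0.3205 = 9.133.
n = 9.133² + 3 = 83.40 + 3 = 86.4.
Round up.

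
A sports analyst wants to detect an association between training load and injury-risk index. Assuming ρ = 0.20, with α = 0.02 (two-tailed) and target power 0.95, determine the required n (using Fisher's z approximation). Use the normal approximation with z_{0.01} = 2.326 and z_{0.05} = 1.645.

n = 387

Fisher's z: C = ½·ln((1+r)/(1−r)) = ½·ln(1.5000) = 0.2027.
n = ((z_{α/2} + z_β)/C)² + 3.
(2.326 + 1.645) / 0.2027 = 3.971 / 0.2027 = 19.591.
n = 19.591² + 3 = 383.79 + 3 = 386.8.
Round up.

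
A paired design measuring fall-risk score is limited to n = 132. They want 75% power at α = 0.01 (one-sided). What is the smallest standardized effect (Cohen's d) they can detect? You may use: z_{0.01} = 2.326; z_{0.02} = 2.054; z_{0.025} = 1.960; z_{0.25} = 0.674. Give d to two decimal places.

d_min ≈ 0.26

For a single sample (or paired design) of n = 132: d_min = (z_{α} + z_β)/√n.
z-sum = 2.326 + 0.674 = 3.000.
d_min = 3.000 / √132 = 3.000 / 11.489 = 0.261.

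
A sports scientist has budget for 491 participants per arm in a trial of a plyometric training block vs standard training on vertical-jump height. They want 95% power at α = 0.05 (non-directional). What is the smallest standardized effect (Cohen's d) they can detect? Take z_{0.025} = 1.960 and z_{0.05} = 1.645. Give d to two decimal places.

For two independent groups of n = 491 each: d_min = (z_{α/2} + z_β)·√(2/n).
z-sum = 1.960 + 1.645 = 3.605.
d_min = 3.605 × √(2/491) = 3.605 × 0.0638 = 0.230.

d_min ≈ 0.23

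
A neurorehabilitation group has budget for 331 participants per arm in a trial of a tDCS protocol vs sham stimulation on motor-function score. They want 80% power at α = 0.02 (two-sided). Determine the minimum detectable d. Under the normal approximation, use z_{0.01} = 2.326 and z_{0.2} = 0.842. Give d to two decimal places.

d_min ≈ 0.25

For two independent groups of n = 331 each: d_min = (z_{α/2} + z_β)·√(2/n).
z-sum = 2.326 + 0.842 = 3.168.
d_min = 3.168 × √(2/331) = 3.168 × 0.0777 = 0.246.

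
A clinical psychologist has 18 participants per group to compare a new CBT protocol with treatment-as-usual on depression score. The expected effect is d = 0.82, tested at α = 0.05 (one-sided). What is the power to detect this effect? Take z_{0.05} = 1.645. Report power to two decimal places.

For two equal groups, power = Φ(d·√(n/2) − z_{α}).
d·√(n/2) = 0.82 × √(18/2) = 0.82 × 3.000 = 2.460.
z_β = 2.460 − 1.645 = 0.815.
Power = Φ(0.815) = 0.792.

power ≈ 0.79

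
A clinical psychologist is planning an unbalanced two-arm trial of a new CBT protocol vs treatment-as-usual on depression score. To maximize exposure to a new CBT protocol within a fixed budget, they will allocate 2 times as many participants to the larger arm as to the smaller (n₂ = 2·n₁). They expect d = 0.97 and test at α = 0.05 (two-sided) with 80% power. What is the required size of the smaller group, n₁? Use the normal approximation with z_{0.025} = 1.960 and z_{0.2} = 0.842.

n₁ = 13

With allocation ratio k = n₂/n₁ = 2, Var(x̄₁−x̄₂) = σ²(1/n₁ + 1/(k·n₁)) = σ²·(k+1)/(k·n₁).
So n₁ = (1 + 1/k)·((z_{α/2} + z_β)/d)² = 1.500 × (2.802/0.97)².
n₁ = 1.500 × 8.34 = 12.5.
Round up: n₁ = 13, giving n₂ = 2 × 13 = 26.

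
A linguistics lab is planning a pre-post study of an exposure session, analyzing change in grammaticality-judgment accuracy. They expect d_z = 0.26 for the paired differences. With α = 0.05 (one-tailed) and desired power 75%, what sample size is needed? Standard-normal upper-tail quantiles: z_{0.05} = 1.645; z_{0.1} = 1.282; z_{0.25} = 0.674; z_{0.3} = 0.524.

For a paired (one-sample on differences) test: n = ((z_{α} + z_β) / d)².
z_{α} + z_β = 1.645 + 0.674 = 2.319.
n = (2.319 / 0.26)² = 8.919² = 79.55.
Round up.

n = 80 pairs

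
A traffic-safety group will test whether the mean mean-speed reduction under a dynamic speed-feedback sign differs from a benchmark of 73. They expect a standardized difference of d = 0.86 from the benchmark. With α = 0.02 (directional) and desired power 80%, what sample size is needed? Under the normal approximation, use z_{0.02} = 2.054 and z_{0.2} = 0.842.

For a one-sample test: n = ((z_{α} + z_β) / d)².
z_{α} + z_β = 2.054 + 0.842 = 2.896.
n = (2.896 / 0.86)² = 3.367² = 11.34.
Round up.

n = 12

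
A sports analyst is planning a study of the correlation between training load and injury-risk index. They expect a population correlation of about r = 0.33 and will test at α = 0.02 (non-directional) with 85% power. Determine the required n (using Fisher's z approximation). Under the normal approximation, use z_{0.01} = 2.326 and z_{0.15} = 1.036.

n = 100

Fisher's z: C = ½·ln((1+r)/(1−r)) = ½·ln(1.9851) = 0.3428.
n = ((z_{α/2} + z_β)/C)² + 3.
(2.326 + 1.036) / 0.3428 = 3.362 / 0.3428 = 9.807.
n = 9.807² + 3 = 96.19 + 3 = 99.2.
Round up.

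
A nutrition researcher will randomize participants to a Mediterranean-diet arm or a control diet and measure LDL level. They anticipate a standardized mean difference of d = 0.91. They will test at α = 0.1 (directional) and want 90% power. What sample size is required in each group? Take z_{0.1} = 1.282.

For two independent groups with equal n: n = 2·((z_{α} + z_β) / d)².
z_{α} + z_β = 1.282 + 1.282 = 2.564.
n = 2 × (2.564 / 0.91)² = 2 × 2.818² = 2 × 7.94 = 15.9.
Round up to the next whole participant.

n = 16 per group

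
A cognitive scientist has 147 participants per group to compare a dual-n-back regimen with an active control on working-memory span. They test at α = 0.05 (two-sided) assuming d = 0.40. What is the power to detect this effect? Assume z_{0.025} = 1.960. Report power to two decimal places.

For two equal groups, power = Φ(d·√(n/2) − z_{α/2}).
d·√(n/2) = 0.40 × √(147/2) = 0.40 × 8.573 = 3.429.
z_β = 3.429 − 1.960 = 1.469.
Power = Φ(1.469) = 0.929.

power ≈ 0.93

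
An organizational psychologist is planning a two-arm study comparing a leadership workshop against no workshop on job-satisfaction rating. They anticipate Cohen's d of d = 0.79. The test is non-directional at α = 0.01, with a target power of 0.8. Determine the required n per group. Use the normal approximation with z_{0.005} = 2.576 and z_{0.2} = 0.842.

n = 38 per group

For two independent groups with equal n: n = 2·((z_{α/2} + z_β) / d)².
z_{α/2} + z_β = 2.576 + 0.842 = 3.418.
n = 2 × (3.418 / 0.79)² = 2 × 4.327² = 2 × 18.72 = 37.4.
Round up to the next whole participant.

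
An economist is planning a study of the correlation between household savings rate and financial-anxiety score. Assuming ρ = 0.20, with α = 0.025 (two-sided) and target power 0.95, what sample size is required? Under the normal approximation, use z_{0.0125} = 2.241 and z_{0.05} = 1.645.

n = 371

Fisher's z: C = ½·ln((1+r)/(1−r)) = ½·ln(1.5000) = 0.2027.
n = ((z_{α/2} + z_β)/C)² + 3.
(2.241 + 1.645) / 0.2027 = 3.886 / 0.2027 = 19.171.
n = 19.171² + 3 = 367.53 + 3 = 370.5.
Round up.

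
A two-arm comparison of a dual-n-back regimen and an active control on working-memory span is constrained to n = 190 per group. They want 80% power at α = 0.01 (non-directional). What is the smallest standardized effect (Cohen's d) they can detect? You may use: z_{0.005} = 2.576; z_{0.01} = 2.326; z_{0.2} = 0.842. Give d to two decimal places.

d_min ≈ 0.35

For two independent groups of n = 190 each: d_min = (z_{α/2} + z_β)·√(2/n).
z-sum = 2.576 + 0.842 = 3.418.
d_min = 3.418 × √(2/190) = 3.418 × 0.1026 = 0.351.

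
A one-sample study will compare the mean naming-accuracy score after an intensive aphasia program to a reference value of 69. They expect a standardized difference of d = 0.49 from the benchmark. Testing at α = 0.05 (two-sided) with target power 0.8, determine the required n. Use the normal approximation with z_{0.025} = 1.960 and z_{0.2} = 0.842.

For a one-sample test: n = ((z_{α/2} + z_β) / d)².
z_{α/2} + z_β = 1.960 + 0.842 = 2.802.
n = (2.802 / 0.49)² = 5.718² = 32.70.
Round up.

n = 33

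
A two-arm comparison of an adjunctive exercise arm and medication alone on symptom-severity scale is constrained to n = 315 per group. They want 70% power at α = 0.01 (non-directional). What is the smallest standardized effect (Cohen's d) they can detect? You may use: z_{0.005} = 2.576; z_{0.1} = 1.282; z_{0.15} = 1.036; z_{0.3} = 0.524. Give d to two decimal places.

For two independent groups of n = 315 each: d_min = (z_{α/2} + z_β)·√(2/n).
z-sum = 2.576 + 0.524 = 3.100.
d_min = 3.100 × √(2/315) = 3.100 × 0.0797 = 0.247.

d_min ≈ 0.25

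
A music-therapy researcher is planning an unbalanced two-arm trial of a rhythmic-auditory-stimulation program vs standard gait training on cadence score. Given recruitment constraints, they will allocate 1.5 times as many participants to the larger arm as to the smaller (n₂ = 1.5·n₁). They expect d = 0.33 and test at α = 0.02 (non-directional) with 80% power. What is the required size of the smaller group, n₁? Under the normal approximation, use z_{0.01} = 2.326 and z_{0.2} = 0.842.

With allocation ratio k = n₂/n₁ = 1.5, Var(x̄₁−x̄₂) = σ²(1/n₁ + 1/(k·n₁)) = σ²·(k+1)/(k·n₁).
So n₁ = (1 + 1/k)·((z_{α/2} + z_β)/d)² = 1.667 × (3.168/0.33)².
n₁ = 1.667 × 92.16 = 153.6.
Round up: n₁ = 154, giving n₂ = 1.5 × 154 = 231.

n₁ = 154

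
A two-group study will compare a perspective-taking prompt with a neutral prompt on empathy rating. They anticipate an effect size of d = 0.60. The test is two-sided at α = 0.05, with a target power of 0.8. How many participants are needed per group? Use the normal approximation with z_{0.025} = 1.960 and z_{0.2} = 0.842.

For two independent groups with equal n: n = 2·((z_{α/2} + z_β) / d)².
z_{α/2} + z_β = 1.960 + 0.842 = 2.802.
n = 2 × (2.802 / 0.60)² = 2 × 4.670² = 2 × 21.81 = 43.6.
Round up to the next whole participant.

n = 44 per group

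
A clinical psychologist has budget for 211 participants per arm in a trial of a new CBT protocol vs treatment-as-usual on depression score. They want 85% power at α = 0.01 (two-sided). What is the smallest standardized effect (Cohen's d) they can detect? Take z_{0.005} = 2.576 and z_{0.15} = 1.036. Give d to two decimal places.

d_min ≈ 0.35

For two independent groups of n = 211 each: d_min = (z_{α/2} + z_β)·√(2/n).
z-sum = 2.576 + 1.036 = 3.612.
d_min = 3.612 × √(2/211) = 3.612 × 0.0974 = 0.352.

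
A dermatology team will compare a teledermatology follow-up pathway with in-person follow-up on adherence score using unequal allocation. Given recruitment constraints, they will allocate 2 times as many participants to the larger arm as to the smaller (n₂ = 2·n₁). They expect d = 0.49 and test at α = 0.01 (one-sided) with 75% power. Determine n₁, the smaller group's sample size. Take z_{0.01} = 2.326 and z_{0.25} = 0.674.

With allocation ratio k = n₂/n₁ = 2, Var(x̄₁−x̄₂) = σ²(1/n₁ + 1/(k·n₁)) = σ²·(k+1)/(k·n₁).
So n₁ = (1 + 1/k)·((z_{α} + z_β)/d)² = 1.500 × (3.000/0.49)².
n₁ = 1.500 × 37.48 = 56.2.
Round up: n₁ = 57, giving n₂ = 2 × 57 = 114.

n₁ = 57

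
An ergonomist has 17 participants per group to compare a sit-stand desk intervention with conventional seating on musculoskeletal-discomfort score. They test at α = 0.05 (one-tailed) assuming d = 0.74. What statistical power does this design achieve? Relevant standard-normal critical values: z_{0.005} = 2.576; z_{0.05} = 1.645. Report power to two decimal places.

For two equal groups, power = Φ(d·√(n/2) − z_{α}).
d·√(n/2) = 0.74 × √(17/2) = 0.74 × 2.915 = 2.157.
z_β = 2.157 − 1.645 = 0.512.
Power = Φ(0.512) = 0.696.

power ≈ 0.70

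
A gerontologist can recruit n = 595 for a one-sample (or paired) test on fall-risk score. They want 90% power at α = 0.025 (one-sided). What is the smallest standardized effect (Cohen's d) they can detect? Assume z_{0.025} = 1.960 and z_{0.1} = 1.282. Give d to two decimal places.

For a single sample (or paired design) of n = 595: d_min = (z_{α} + z_β)/√n.
z-sum = 1.960 + 1.282 = 3.242.
d_min = 3.242 / √595 = 3.242 / 24.393 = 0.133.

d_min ≈ 0.13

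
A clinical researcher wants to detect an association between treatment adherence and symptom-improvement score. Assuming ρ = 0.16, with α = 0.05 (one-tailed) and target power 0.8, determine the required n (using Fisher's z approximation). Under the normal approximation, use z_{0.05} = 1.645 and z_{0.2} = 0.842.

n = 241

Fisher's z: C = ½·ln((1+r)/(1−r)) = ½·ln(1.3810) = 0.1614.
n = ((z_{α} + z_β)/C)² + 3.
(1.645 + 0.842) / 0.1614 = 2.487 / 0.1614 = 15.409.
n = 15.409² + 3 = 237.43 + 3 = 240.4.
Round up.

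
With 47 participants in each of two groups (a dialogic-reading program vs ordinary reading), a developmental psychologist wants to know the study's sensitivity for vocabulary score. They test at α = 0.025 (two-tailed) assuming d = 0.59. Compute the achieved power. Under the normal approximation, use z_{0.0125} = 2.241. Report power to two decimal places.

For two equal groups, power = Φ(d·√(n/2) − z_{α/2}).
d·√(n/2) = 0.59 × √(47/2) = 0.59 × 4.848 = 2.860.
z_β = 2.860 − 2.241 = 0.619.
Power = Φ(0.619) = 0.732.

power ≈ 0.73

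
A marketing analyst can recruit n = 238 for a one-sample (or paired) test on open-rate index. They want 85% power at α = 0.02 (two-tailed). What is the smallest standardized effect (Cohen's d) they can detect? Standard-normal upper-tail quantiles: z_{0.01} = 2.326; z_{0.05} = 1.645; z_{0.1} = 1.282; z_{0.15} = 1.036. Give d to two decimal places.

For a single sample (or paired design) of n = 238: d_min = (z_{α/2} + z_β)/√n.
z-sum = 2.326 + 1.036 = 3.362.
d_min = 3.362 / √238 = 3.362 / 15.427 = 0.218.

d_min ≈ 0.22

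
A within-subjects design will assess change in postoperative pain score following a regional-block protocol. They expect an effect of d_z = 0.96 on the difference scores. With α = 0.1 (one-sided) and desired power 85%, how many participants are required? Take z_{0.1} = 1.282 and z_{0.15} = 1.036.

n = 6 pairs

For a paired (one-sample on differences) test: n = ((z_{α} + z_β) / d)².
z_{α} + z_β = 1.282 + 1.036 = 2.318.
n = (2.318 / 0.96)² = 2.415² = 5.83.
Round up.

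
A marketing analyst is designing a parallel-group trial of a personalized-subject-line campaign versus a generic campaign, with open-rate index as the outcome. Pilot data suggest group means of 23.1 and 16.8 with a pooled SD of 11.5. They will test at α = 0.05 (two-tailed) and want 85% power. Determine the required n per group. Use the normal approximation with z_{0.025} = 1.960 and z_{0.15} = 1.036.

Cohen's d = |M₁ − M₂| / SD_pooled = |23.1 − 16.8| / 11.5 = 6.3 / 11.5 = 0.548.
For two independent groups with equal n: n = 2·((z_{α/2} + z_β) / d)².
z_{α/2} + z_β = 1.960 + 1.036 = 2.996.
n = 2 × (2.996 / 0.548)² = 2 × 5.467² = 2 × 29.89 = 59.8.
Round up to the next whole participant.

n = 60 per group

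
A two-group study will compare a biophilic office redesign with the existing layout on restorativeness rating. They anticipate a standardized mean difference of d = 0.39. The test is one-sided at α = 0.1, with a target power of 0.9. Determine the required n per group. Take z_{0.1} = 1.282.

n = 87 per group

For two independent groups with equal n: n = 2·((z_{α} + z_β) / d)².
z_{α} + z_β = 1.282 + 1.282 = 2.564.
n = 2 × (2.564 / 0.39)² = 2 × 6.574² = 2 × 43.22 = 86.4.
Round up to the next whole participant.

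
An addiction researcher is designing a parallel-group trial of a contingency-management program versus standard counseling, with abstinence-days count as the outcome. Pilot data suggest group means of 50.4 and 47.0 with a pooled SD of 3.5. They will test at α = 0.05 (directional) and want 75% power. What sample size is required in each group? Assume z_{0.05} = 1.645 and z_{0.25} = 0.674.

n = 12 per group

Cohen's d = |M₁ − M₂| / SD_pooled = |50.4 − 47.0| / 3.5 = 3.4 / 3.5 = 0.971.
For two independent groups with equal n: n = 2·((z_{α} + z_β) / d)².
z_{α} + z_β = 1.645 + 0.674 = 2.319.
n = 2 × (2.319 / 0.971)² = 2 × 2.388² = 2 × 5.70 = 11.4.
Round up to the next whole participant.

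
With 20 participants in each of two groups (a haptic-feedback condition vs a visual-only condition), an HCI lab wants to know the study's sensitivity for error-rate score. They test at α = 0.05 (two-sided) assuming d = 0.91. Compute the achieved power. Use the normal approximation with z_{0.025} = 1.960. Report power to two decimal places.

power ≈ 0.82

For two equal groups, power = Φ(d·√(n/2) − z_{α/2}).
d·√(n/2) = 0.91 × √(20/2) = 0.91 × 3.162 = 2.878.
z_β = 2.878 − 1.960 = 0.918.
Power = Φ(0.918) = 0.821.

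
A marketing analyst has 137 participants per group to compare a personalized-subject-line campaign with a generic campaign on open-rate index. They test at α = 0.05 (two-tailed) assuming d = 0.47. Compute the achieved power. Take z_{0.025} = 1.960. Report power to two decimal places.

power ≈ 0.97

For two equal groups, power = Φ(d·√(n/2) − z_{α/2}).
d·√(n/2) = 0.47 × √(137/2) = 0.47 × 8.276 = 3.890.
z_β = 3.890 − 1.960 = 1.930.
Power = Φ(1.930) = 0.973.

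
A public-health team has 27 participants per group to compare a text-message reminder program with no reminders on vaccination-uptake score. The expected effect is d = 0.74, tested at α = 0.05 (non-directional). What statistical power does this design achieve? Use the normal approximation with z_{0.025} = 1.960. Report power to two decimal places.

power ≈ 0.78

For two equal groups, power = Φ(d·√(n/2) − z_{α/2}).
d·√(n/2) = 0.74 × √(27/2) = 0.74 × 3.674 = 2.719.
z_β = 2.719 − 1.960 = 0.759.
Power = Φ(0.759) = 0.776.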